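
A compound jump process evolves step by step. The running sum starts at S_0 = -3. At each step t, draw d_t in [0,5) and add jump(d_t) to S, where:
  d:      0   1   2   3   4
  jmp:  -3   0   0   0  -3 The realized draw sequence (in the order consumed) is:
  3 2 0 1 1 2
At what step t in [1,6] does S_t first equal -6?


3

t=0: S=-3, d=3, jump=0, S_1=-3
t=1: S=-3, d=2, jump=0, S_2=-3
t=2: S=-3, d=0, jump=-3, S_3=-6
t=3: S=-6, d=1, jump=0, S_4=-6
t=4: S=-6, d=1, jump=0, S_5=-6
t=5: S=-6, d=2, jump=0, S_6=-6


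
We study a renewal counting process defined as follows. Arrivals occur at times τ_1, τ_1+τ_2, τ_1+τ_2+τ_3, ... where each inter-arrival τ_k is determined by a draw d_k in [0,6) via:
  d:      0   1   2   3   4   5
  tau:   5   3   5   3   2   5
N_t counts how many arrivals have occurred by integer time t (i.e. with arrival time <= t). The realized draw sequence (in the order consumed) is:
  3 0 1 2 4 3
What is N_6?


draw d_1=3: τ_1=3, arrival time A_1=3
draw d_2=0: τ_2=5, arrival time A_2=8
draw d_3=1: τ_3=3, arrival time A_3=11
draw d_4=2: τ_4=5, arrival time A_4=16
draw d_5=4: τ_5=2, arrival time A_5=18
draw d_6=3: τ_6=3, arrival time A_6=21
N_t over t=0..6: 0:0 1:0 2:0 3:1 4:1 5:1 6:1

1


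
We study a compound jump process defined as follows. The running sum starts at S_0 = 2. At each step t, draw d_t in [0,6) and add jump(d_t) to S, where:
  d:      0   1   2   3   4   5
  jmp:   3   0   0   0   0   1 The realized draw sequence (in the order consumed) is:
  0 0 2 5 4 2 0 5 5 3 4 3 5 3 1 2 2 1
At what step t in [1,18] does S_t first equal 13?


8

t=0: S=2, d=0, jump=3, S_1=5
t=1: S=5, d=0, jump=3, S_2=8
t=2: S=8, d=2, jump=0, S_3=8
t=3: S=8, d=5, jump=1, S_4=9
t=4: S=9, d=4, jump=0, S_5=9
t=5: S=9, d=2, jump=0, S_6=9
t=6: S=9, d=0, jump=3, S_7=12
t=7: S=12, d=5, jump=1, S_8=13
t=8: S=13, d=5, jump=1, S_9=14
t=9: S=14, d=3, jump=0, S_10=14
t=10: S=14, d=4, jump=0, S_11=14
t=11: S=14, d=3, jump=0, S_12=14
t=12: S=14, d=5, jump=1, S_13=15
t=13: S=15, d=3, jump=0, S_14=15
t=14: S=15, d=1, jump=0, S_15=15
t=15: S=15, d=2, jump=0, S_16=15
t=16: S=15, d=2, jump=0, S_17=15
t=17: S=15, d=1, jump=0, S_18=15


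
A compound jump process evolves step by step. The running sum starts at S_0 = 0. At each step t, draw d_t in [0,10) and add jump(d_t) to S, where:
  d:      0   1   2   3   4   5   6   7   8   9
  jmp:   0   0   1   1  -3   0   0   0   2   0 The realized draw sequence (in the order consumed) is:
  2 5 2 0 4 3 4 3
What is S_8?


t=0: S=0, d=2, jump=1, S_1=1
t=1: S=1, d=5, jump=0, S_2=1
t=2: S=1, d=2, jump=1, S_3=2
t=3: S=2, d=0, jump=0, S_4=2
t=4: S=2, d=4, jump=-3, S_5=-1
t=5: S=-1, d=3, jump=1, S_6=0
t=6: S=0, d=4, jump=-3, S_7=-3
t=7: S=-3, d=3, jump=1, S_8=-2

-2


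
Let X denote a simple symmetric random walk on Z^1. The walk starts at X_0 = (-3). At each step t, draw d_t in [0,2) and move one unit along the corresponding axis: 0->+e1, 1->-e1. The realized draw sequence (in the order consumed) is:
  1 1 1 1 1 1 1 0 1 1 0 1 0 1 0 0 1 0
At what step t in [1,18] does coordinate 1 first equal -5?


2

t=0: X=(-3), d=1 → -e1, X_1=(-4)
t=1: X=(-4), d=1 → -e1, X_2=(-5)
t=2: X=(-5), d=1 → -e1, X_3=(-6)
t=3: X=(-6), d=1 → -e1, X_4=(-7)
t=4: X=(-7), d=1 → -e1, X_5=(-8)
t=5: X=(-8), d=1 → -e1, X_6=(-9)
t=6: X=(-9), d=1 → -e1, X_7=(-10)
t=7: X=(-10), d=0 → +e1, X_8=(-9)
t=8: X=(-9), d=1 → -e1, X_9=(-10)
t=9: X=(-10), d=1 → -e1, X_10=(-11)
t=10: X=(-11), d=0 → +e1, X_11=(-10)
t=11: X=(-10), d=1 → -e1, X_12=(-11)
t=12: X=(-11), d=0 → +e1, X_13=(-10)
t=13: X=(-10), d=1 → -e1, X_14=(-11)
t=14: X=(-11), d=0 → +e1, X_15=(-10)
t=15: X=(-10), d=0 → +e1, X_16=(-9)
t=16: X=(-9), d=1 → -e1, X_17=(-10)
t=17: X=(-10), d=0 → +e1, X_18=(-9)


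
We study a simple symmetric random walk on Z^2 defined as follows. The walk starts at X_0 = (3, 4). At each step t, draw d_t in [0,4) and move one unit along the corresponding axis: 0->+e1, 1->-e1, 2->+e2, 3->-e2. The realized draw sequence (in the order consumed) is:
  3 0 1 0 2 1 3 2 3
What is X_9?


(3, 3)

t=0: X=(3, 4), d=3 → -e2, X_1=(3, 3)
t=1: X=(3, 3), d=0 → +e1, X_2=(4, 3)
t=2: X=(4, 3), d=1 → -e1, X_3=(3, 3)
t=3: X=(3, 3), d=0 → +e1, X_4=(4, 3)
t=4: X=(4, 3), d=2 → +e2, X_5=(4, 4)
t=5: X=(4, 4), d=1 → -e1, X_6=(3, 4)
t=6: X=(3, 4), d=3 → -e2, X_7=(3, 3)
t=7: X=(3, 3), d=2 → +e2, X_8=(3, 4)
t=8: X=(3, 4), d=3 → -e2, X_9=(3, 3)


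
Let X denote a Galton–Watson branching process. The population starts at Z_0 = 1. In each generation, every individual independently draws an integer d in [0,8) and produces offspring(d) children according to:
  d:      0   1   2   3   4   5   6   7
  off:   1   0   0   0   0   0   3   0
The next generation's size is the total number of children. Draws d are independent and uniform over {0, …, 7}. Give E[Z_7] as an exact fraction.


1/128

Outcome values over d=0..7: [1, 0, 0, 0, 0, 0, 3, 0]
Σy = 4, Σy² = 10, M = 8
μ = 4/8 = 1/2,  σ² = 10/8 − (1/2)² = 1
E[Z_0] = 1
E[Z_1] = 1/2·E[Z_0] = 1/2
E[Z_2] = 1/2·E[Z_1] = 1/4
E[Z_3] = 1/2·E[Z_2] = 1/8
E[Z_4] = 1/2·E[Z_3] = 1/16
E[Z_5] = 1/2·E[Z_4] = 1/32
E[Z_6] = 1/2·E[Z_5] = 1/64
E[Z_7] = 1/2·E[Z_6] = 1/128


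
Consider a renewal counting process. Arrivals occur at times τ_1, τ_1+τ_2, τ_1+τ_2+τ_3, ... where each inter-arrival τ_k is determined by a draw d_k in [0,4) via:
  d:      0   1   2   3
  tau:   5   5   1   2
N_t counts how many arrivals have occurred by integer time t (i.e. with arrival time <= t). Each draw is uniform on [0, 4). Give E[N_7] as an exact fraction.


33501/16384

Inter-arrival values over d=0..3: [5, 5, 1, 2]
Each d has probability 1/4, so the pmf of τ is: f(1) = 1/4, f(2) = 1/4, f(5) = 1/2
Renewal equation for m(n) = E[N_n]: condition on τ_1 = k (if k <= n, one arrival plus a fresh copy on the remaining n−k steps): m(n) = F(n) + Σ_{k<=n} f(k)·m(n−k), where F(n) = P(τ <= n) and m(0) = 0
m(1) = F(1) = 1/4
m(2) = F(2) + f(1)·m(1) = 1/2 + 1/4·1/4 = 9/16
m(3) = F(3) + f(1)·m(2) + f(2)·m(1) = 1/2 + 1/4·9/16 + 1/4·1/4 = 45/64
m(4) = F(4) + f(1)·m(3) + f(2)·m(2) = 1/2 + 1/4·45/64 + 1/4·9/16 = 209/256
m(5) = F(5) + f(1)·m(4) + f(2)·m(3) = 1 + 1/4·209/256 + 1/4·45/64 = 1413/1024
m(6) = F(6) + f(1)·m(5) + f(2)·m(4) + f(5)·m(1) = 1 + 1/4·1413/1024 + 1/4·209/256 + 1/2·1/4 = 6857/4096
m(7) = F(7) + f(1)·m(6) + f(2)·m(5) + f(5)·m(2) = 1 + 1/4·6857/4096 + 1/4·1413/1024 + 1/2·9/16 = 33501/16384
E[N_7] = m(7) = 33501/16384


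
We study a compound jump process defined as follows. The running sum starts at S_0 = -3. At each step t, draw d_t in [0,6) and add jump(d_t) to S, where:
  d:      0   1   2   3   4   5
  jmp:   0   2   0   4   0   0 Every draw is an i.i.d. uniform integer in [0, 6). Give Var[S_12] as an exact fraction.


Outcome values over d=0..5: [0, 2, 0, 4, 0, 0]
Σy = 6, Σy² = 20, M = 6
μ = 6/6 = 1,  σ² = 20/6 − (1)² = 7/3
Independent increments: Var[S_12] = 12·σ² = 12·(7/3) = 28

28


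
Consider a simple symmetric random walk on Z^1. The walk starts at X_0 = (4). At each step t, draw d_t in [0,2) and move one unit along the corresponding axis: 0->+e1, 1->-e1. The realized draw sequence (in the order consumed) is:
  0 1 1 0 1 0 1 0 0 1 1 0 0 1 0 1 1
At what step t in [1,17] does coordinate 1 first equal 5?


t=0: X=(4), d=0 → +e1, X_1=(5)
t=1: X=(5), d=1 → -e1, X_2=(4)
t=2: X=(4), d=1 → -e1, X_3=(3)
t=3: X=(3), d=0 → +e1, X_4=(4)
t=4: X=(4), d=1 → -e1, X_5=(3)
t=5: X=(3), d=0 → +e1, X_6=(4)
t=6: X=(4), d=1 → -e1, X_7=(3)
t=7: X=(3), d=0 → +e1, X_8=(4)
t=8: X=(4), d=0 → +e1, X_9=(5)
t=9: X=(5), d=1 → -e1, X_10=(4)
t=10: X=(4), d=1 → -e1, X_11=(3)
t=11: X=(3), d=0 → +e1, X_12=(4)
t=12: X=(4), d=0 → +e1, X_13=(5)
t=13: X=(5), d=1 → -e1, X_14=(4)
t=14: X=(4), d=0 → +e1, X_15=(5)
t=15: X=(5), d=1 → -e1, X_16=(4)
t=16: X=(4), d=1 → -e1, X_17=(3)

1


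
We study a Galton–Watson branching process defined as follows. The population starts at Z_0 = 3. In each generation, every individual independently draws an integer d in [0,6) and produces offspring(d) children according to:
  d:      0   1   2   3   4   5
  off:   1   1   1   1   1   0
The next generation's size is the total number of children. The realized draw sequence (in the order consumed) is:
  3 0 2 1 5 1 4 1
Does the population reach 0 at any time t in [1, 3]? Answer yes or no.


no

gen 0: Z_0=3, draws=[3, 0, 2], offspring=[1, 1, 1], Z_1=3
gen 1: Z_1=3, draws=[1, 5, 1], offspring=[1, 0, 1], Z_2=2
gen 2: Z_2=2, draws=[4, 1], offspring=[1, 1], Z_3=2


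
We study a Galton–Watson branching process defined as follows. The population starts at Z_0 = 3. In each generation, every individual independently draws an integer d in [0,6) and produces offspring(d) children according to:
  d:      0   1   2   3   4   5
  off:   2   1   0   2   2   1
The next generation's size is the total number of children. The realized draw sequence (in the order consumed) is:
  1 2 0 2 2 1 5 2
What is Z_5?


gen 0: Z_0=3, draws=[1, 2, 0], offspring=[1, 0, 2], Z_1=3
gen 1: Z_1=3, draws=[2, 2, 1], offspring=[0, 0, 1], Z_2=1
gen 2: Z_2=1, draws=[5], offspring=[1], Z_3=1
gen 3: Z_3=1, draws=[2], offspring=[0], Z_4=0
gen 4: Z_4=0, draws=[], offspring=[], Z_5=0

0


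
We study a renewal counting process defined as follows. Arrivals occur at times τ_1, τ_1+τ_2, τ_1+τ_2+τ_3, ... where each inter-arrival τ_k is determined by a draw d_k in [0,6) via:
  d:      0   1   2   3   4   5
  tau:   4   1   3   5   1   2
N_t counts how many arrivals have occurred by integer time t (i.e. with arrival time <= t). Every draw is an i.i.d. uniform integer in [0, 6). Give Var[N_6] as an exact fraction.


Inter-arrival values over d=0..5: [4, 1, 3, 5, 1, 2]
Each d has probability 1/6, so the pmf of τ is: f(1) = 1/3, f(2) = 1/6, f(3) = 1/6, f(4) = 1/6, f(5) = 1/6
Let p_n(j) = P(N_n = j), with p_0 = [1]. Condition on τ_1: p_n(0) = P(τ > n), and for j >= 1, p_n(j) = Σ_{k<=n} f(k)·p_{n−k}(j−1)
p_1 = [2/3, 1/3]  (j = 0..1)
p_2 = [1/2, 7/18, 1/9]  (j = 0..2)
p_3 = [1/3, 4/9, 5/27, 1/27]  (j = 0..3)
p_4 = [1/6, 17/36, 29/108, 13/162, 1/81]  (j = 0..4)
p_5 = [0, 17/36, 19/54, 5/36, 8/243, 1/243]  (j = 0..5)
p_6 = [0, 5/18, 31/72, 137/648, 16/243, 19/1458, 1/729]  (j = 0..6)
E[N_6] = Σ j·p_6(j) = 12305/5832;  E[N_6²] = Σ j²·p_6(j) = 31093/5832
Var[N_6] = 31093/5832 − (12305/5832)² = 29921351/34012224

29921351/34012224


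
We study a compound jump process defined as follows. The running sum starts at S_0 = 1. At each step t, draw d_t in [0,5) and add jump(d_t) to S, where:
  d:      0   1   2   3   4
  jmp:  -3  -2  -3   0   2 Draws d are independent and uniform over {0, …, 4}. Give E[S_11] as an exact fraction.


Outcome values over d=0..4: [-3, -2, -3, 0, 2]
Σy = -6, Σy² = 26, M = 5
μ = -6/5 = -6/5,  σ² = 26/5 − (-6/5)² = 94/25
E[S_11] = 1 + 11·(-6/5) = -61/5

-61/5


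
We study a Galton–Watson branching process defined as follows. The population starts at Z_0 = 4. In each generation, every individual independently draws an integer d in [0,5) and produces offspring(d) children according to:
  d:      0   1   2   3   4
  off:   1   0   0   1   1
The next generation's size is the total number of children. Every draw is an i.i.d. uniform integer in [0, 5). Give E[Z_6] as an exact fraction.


2916/15625

Outcome values over d=0..4: [1, 0, 0, 1, 1]
Σy = 3, Σy² = 3, M = 5
μ = 3/5 = 3/5,  σ² = 3/5 − (3/5)² = 6/25
E[Z_0] = 4
E[Z_1] = 3/5·E[Z_0] = 12/5
E[Z_2] = 3/5·E[Z_1] = 36/25
E[Z_3] = 3/5·E[Z_2] = 108/125
E[Z_4] = 3/5·E[Z_3] = 324/625
E[Z_5] = 3/5·E[Z_4] = 972/3125
E[Z_6] = 3/5·E[Z_5] = 2916/15625


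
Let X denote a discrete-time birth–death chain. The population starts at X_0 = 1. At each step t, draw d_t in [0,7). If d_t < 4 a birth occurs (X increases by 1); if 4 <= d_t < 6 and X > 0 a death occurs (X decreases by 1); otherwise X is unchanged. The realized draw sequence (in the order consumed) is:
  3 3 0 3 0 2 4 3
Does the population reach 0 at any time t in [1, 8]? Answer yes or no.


no

t=0: X=1, d=3 → birth, X_1=2
t=1: X=2, d=3 → birth, X_2=3
t=2: X=3, d=0 → birth, X_3=4
t=3: X=4, d=3 → birth, X_4=5
t=4: X=5, d=0 → birth, X_5=6
t=5: X=6, d=2 → birth, X_6=7
t=6: X=7, d=4 → death, X_7=6
t=7: X=6, d=3 → birth, X_8=7


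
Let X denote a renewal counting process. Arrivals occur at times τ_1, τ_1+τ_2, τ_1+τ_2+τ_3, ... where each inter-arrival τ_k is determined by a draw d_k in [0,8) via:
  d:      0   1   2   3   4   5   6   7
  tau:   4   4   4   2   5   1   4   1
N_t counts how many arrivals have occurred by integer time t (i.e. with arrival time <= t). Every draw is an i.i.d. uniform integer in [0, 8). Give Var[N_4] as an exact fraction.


Inter-arrival values over d=0..7: [4, 4, 4, 2, 5, 1, 4, 1]
Each d has probability 1/8, so the pmf of τ is: f(1) = 1/4, f(2) = 1/8, f(4) = 1/2, f(5) = 1/8
Let p_n(j) = P(N_n = j), with p_0 = [1]. Condition on τ_1: p_n(0) = P(τ > n), and for j >= 1, p_n(j) = Σ_{k<=n} f(k)·p_{n−k}(j−1)
p_1 = [3/4, 1/4]  (j = 0..1)
p_2 = [5/8, 5/16, 1/16]  (j = 0..2)
p_3 = [5/8, 1/4, 7/64, 1/64]  (j = 0..3)
p_4 = [1/8, 47/64, 13/128, 9/256, 1/256]  (j = 0..4)
E[N_4] = Σ j·p_4(j) = 271/256;  E[N_4²] = Σ j²·p_4(j) = 389/256
Var[N_4] = 389/256 − (271/256)² = 26143/65536

26143/65536


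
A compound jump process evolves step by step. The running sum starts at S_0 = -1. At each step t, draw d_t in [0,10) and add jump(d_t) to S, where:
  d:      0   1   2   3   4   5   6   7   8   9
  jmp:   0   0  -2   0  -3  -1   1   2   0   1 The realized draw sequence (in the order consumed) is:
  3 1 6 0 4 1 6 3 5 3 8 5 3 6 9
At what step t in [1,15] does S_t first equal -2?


7

t=0: S=-1, d=3, jump=0, S_1=-1
t=1: S=-1, d=1, jump=0, S_2=-1
t=2: S=-1, d=6, jump=1, S_3=0
t=3: S=0, d=0, jump=0, S_4=0
t=4: S=0, d=4, jump=-3, S_5=-3
t=5: S=-3, d=1, jump=0, S_6=-3
t=6: S=-3, d=6, jump=1, S_7=-2
t=7: S=-2, d=3, jump=0, S_8=-2
t=8: S=-2, d=5, jump=-1, S_9=-3
t=9: S=-3, d=3, jump=0, S_10=-3
t=10: S=-3, d=8, jump=0, S_11=-3
t=11: S=-3, d=5, jump=-1, S_12=-4
t=12: S=-4, d=3, jump=0, S_13=-4
t=13: S=-4, d=6, jump=1, S_14=-3
t=14: S=-3, d=9, jump=1, S_15=-2


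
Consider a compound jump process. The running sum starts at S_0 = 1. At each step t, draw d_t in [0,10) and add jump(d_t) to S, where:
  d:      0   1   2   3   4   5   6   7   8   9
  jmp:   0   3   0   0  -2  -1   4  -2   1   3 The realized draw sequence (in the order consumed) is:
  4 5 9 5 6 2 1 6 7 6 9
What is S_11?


16

t=0: S=1, d=4, jump=-2, S_1=-1
t=1: S=-1, d=5, jump=-1, S_2=-2
t=2: S=-2, d=9, jump=3, S_3=1
t=3: S=1, d=5, jump=-1, S_4=0
t=4: S=0, d=6, jump=4, S_5=4
t=5: S=4, d=2, jump=0, S_6=4
t=6: S=4, d=1, jump=3, S_7=7
t=7: S=7, d=6, jump=4, S_8=11
t=8: S=11, d=7, jump=-2, S_9=9
t=9: S=9, d=6, jump=4, S_10=13
t=10: S=13, d=9, jump=3, S_11=16


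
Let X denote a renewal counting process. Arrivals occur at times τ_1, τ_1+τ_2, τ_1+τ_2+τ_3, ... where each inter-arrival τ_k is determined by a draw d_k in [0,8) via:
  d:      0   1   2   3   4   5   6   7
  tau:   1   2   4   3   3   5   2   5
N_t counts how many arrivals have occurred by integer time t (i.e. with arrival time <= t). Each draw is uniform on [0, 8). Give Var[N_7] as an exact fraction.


2592130297455/4398046511104

Inter-arrival values over d=0..7: [1, 2, 4, 3, 3, 5, 2, 5]
Each d has probability 1/8, so the pmf of τ is: f(1) = 1/8, f(2) = 1/4, f(3) = 1/4, f(4) = 1/8, f(5) = 1/4
Let p_n(j) = P(N_n = j), with p_0 = [1]. Condition on τ_1: p_n(0) = P(τ > n), and for j >= 1, p_n(j) = Σ_{k<=n} f(k)·p_{n−k}(j−1)
p_1 = [7/8, 1/8]  (j = 0..1)
p_2 = [5/8, 23/64, 1/64]  (j = 0..2)
p_3 = [3/8, 35/64, 39/512, 1/512]  (j = 0..3)
p_4 = [1/4, 35/64, 97/512, 55/4096, 1/4096]  (j = 0..4)
p_5 = [0, 41/64, 159/512, 191/4096, 71/32768, 1/32768]  (j = 0..5)
p_6 = [0, 29/64, 55/128, 439/4096, 317/32768, 87/262144, 1/262144]  (j = 0..6)
p_7 = [0, 17/64, 131/256, 787/4096, 939/32768, 475/262144, 103/2097152, 1/2097152]  (j = 0..7)
E[N_7] = Σ j·p_7(j) = 4172201/2097152;  E[N_7²] = Σ j²·p_7(j) = 9536453/2097152
Var[N_7] = 9536453/2097152 − (4172201/2097152)² = 2592130297455/4398046511104


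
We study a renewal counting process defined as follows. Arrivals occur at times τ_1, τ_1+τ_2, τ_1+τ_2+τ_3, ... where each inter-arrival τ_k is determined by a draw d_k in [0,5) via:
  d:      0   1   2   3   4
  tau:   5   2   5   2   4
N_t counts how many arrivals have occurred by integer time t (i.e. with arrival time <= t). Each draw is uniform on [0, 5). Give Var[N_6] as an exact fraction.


Inter-arrival values over d=0..4: [5, 2, 5, 2, 4]
Each d has probability 1/5, so the pmf of τ is: f(2) = 2/5, f(4) = 1/5, f(5) = 2/5
Let p_n(j) = P(N_n = j), with p_0 = [1]. Condition on τ_1: p_n(0) = P(τ > n), and for j >= 1, p_n(j) = Σ_{k<=n} f(k)·p_{n−k}(j−1)
p_1 = [1]  (j = 0)
p_2 = [3/5, 2/5]  (j = 0..1)
p_3 = [3/5, 2/5]  (j = 0..1)
p_4 = [2/5, 11/25, 4/25]  (j = 0..2)
p_5 = [0, 21/25, 4/25]  (j = 0..2)
p_6 = [0, 17/25, 32/125, 8/125]  (j = 0..3)
E[N_6] = Σ j·p_6(j) = 173/125;  E[N_6²] = Σ j²·p_6(j) = 57/25
Var[N_6] = 57/25 − (173/125)² = 5696/15625

5696/15625


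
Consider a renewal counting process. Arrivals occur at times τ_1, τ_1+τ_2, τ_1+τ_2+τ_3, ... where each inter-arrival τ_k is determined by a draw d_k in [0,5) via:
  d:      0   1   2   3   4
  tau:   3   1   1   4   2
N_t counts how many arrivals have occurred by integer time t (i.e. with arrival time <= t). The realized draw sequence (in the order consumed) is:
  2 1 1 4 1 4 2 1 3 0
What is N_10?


8

draw d_1=2: τ_1=1, arrival time A_1=1
draw d_2=1: τ_2=1, arrival time A_2=2
draw d_3=1: τ_3=1, arrival time A_3=3
draw d_4=4: τ_4=2, arrival time A_4=5
draw d_5=1: τ_5=1, arrival time A_5=6
draw d_6=4: τ_6=2, arrival time A_6=8
draw d_7=2: τ_7=1, arrival time A_7=9
draw d_8=1: τ_8=1, arrival time A_8=10
draw d_9=3: τ_9=4, arrival time A_9=14
draw d_10=0: τ_10=3, arrival time A_10=17
N_t over t=0..10: 0:0 1:1 2:2 3:3 4:3 5:4 6:5 7:5 8:6 9:7 10:8


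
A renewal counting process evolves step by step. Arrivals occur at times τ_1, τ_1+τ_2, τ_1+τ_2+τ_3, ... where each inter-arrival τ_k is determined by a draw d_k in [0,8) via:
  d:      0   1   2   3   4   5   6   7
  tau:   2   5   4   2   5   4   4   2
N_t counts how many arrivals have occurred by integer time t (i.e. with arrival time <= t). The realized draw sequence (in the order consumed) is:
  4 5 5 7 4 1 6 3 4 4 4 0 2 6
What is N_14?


3

draw d_1=4: τ_1=5, arrival time A_1=5
draw d_2=5: τ_2=4, arrival time A_2=9
draw d_3=5: τ_3=4, arrival time A_3=13
draw d_4=7: τ_4=2, arrival time A_4=15
draw d_5=4: τ_5=5, arrival time A_5=20
draw d_6=1: τ_6=5, arrival time A_6=25
draw d_7=6: τ_7=4, arrival time A_7=29
draw d_8=3: τ_8=2, arrival time A_8=31
draw d_9=4: τ_9=5, arrival time A_9=36
draw d_10=4: τ_10=5, arrival time A_10=41
draw d_11=4: τ_11=5, arrival time A_11=46
draw d_12=0: τ_12=2, arrival time A_12=48
draw d_13=2: τ_13=4, arrival time A_13=52
draw d_14=6: τ_14=4, arrival time A_14=56
N_t over t=0..14: 0:0 1:0 2:0 3:0 4:0 5:1 6:1 7:1 8:1 9:2 10:2 11:2 12:2 13:3 14:3


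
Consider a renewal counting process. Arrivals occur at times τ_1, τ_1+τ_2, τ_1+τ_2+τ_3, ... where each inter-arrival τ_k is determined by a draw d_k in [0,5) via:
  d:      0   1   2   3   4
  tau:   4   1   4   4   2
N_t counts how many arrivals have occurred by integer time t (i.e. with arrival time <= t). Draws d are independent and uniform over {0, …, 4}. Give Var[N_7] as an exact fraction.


4867410654/6103515625

Inter-arrival values over d=0..4: [4, 1, 4, 4, 2]
Each d has probability 1/5, so the pmf of τ is: f(1) = 1/5, f(2) = 1/5, f(4) = 3/5
Let p_n(j) = P(N_n = j), with p_0 = [1]. Condition on τ_1: p_n(0) = P(τ > n), and for j >= 1, p_n(j) = Σ_{k<=n} f(k)·p_{n−k}(j−1)
p_1 = [4/5, 1/5]  (j = 0..1)
p_2 = [3/5, 9/25, 1/25]  (j = 0..2)
p_3 = [3/5, 7/25, 14/125, 1/125]  (j = 0..3)
p_4 = [0, 21/25, 16/125, 19/625, 1/625]  (j = 0..4)
p_5 = [0, 3/5, 43/125, 6/125, 24/3125, 1/3125]  (j = 0..5)
p_6 = [0, 9/25, 63/125, 74/625, 49/3125, 29/15625, 1/15625]  (j = 0..6)
p_7 = [0, 9/25, 9/25, 148/625, 119/3125, 73/15625, 34/78125, 1/78125]  (j = 0..7)
E[N_7] = Σ j·p_7(j) = 153811/78125;  E[N_7²] = Σ j²·p_7(j) = 365123/78125
Var[N_7] = 365123/78125 − (153811/78125)² = 4867410654/6103515625


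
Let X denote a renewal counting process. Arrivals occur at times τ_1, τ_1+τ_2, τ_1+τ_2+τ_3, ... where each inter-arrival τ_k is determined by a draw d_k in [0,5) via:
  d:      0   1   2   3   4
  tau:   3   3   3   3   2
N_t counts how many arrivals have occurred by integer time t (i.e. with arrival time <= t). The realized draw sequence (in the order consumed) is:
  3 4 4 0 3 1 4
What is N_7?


3

draw d_1=3: τ_1=3, arrival time A_1=3
draw d_2=4: τ_2=2, arrival time A_2=5
draw d_3=4: τ_3=2, arrival time A_3=7
draw d_4=0: τ_4=3, arrival time A_4=10
draw d_5=3: τ_5=3, arrival time A_5=13
draw d_6=1: τ_6=3, arrival time A_6=16
draw d_7=4: τ_7=2, arrival time A_7=18
N_t over t=0..7: 0:0 1:0 2:0 3:1 4:1 5:2 6:2 7:3


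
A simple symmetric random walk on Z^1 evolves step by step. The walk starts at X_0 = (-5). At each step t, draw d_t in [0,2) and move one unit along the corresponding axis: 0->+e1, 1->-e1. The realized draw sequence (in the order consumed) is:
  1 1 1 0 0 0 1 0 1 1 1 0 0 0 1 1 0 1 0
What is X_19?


t=0: X=(-5), d=1 → -e1, X_1=(-6)
t=1: X=(-6), d=1 → -e1, X_2=(-7)
t=2: X=(-7), d=1 → -e1, X_3=(-8)
t=3: X=(-8), d=0 → +e1, X_4=(-7)
t=4: X=(-7), d=0 → +e1, X_5=(-6)
t=5: X=(-6), d=0 → +e1, X_6=(-5)
t=6: X=(-5), d=1 → -e1, X_7=(-6)
t=7: X=(-6), d=0 → +e1, X_8=(-5)
t=8: X=(-5), d=1 → -e1, X_9=(-6)
t=9: X=(-6), d=1 → -e1, X_10=(-7)
t=10: X=(-7), d=1 → -e1, X_11=(-8)
t=11: X=(-8), d=0 → +e1, X_12=(-7)
t=12: X=(-7), d=0 → +e1, X_13=(-6)
t=13: X=(-6), d=0 → +e1, X_14=(-5)
t=14: X=(-5), d=1 → -e1, X_15=(-6)
t=15: X=(-6), d=1 → -e1, X_16=(-7)
t=16: X=(-7), d=0 → +e1, X_17=(-6)
t=17: X=(-6), d=1 → -e1, X_18=(-7)
t=18: X=(-7), d=0 → +e1, X_19=(-6)

(-6)


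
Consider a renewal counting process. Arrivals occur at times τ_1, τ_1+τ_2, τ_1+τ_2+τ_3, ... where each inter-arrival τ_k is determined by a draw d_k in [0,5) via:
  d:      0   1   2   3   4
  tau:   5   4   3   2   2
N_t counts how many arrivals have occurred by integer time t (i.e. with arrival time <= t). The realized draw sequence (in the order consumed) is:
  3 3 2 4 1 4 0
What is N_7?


3

draw d_1=3: τ_1=2, arrival time A_1=2
draw d_2=3: τ_2=2, arrival time A_2=4
draw d_3=2: τ_3=3, arrival time A_3=7
draw d_4=4: τ_4=2, arrival time A_4=9
draw d_5=1: τ_5=4, arrival time A_5=13
draw d_6=4: τ_6=2, arrival time A_6=15
draw d_7=0: τ_7=5, arrival time A_7=20
N_t over t=0..7: 0:0 1:0 2:1 3:1 4:2 5:2 6:2 7:3


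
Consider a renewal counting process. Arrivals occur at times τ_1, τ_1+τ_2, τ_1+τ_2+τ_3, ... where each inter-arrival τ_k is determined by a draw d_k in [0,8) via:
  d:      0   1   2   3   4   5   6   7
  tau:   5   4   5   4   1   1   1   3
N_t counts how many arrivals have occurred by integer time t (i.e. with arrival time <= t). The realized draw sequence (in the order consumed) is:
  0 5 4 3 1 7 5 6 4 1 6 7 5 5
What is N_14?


draw d_1=0: τ_1=5, arrival time A_1=5
draw d_2=5: τ_2=1, arrival time A_2=6
draw d_3=4: τ_3=1, arrival time A_3=7
draw d_4=3: τ_4=4, arrival time A_4=11
draw d_5=1: τ_5=4, arrival time A_5=15
draw d_6=7: τ_6=3, arrival time A_6=18
draw d_7=5: τ_7=1, arrival time A_7=19
draw d_8=6: τ_8=1, arrival time A_8=20
draw d_9=4: τ_9=1, arrival time A_9=21
draw d_10=1: τ_10=4, arrival time A_10=25
draw d_11=6: τ_11=1, arrival time A_11=26
draw d_12=7: τ_12=3, arrival time A_12=29
draw d_13=5: τ_13=1, arrival time A_13=30
draw d_14=5: τ_14=1, arrival time A_14=31
N_t over t=0..14: 0:0 1:0 2:0 3:0 4:0 5:1 6:2 7:3 8:3 9:3 10:3 11:4 12:4 13:4 14:4

4


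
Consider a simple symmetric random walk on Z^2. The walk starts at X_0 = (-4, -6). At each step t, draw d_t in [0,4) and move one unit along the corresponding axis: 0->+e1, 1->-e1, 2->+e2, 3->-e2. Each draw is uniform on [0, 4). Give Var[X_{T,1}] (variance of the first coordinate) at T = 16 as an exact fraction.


Outcome values over d=0..3: [1, -1, 0, 0]
Σy = 0, Σy² = 2, M = 4
μ = 0/4 = 0,  σ² = 2/4 − (0)² = 1/2
Independent increments: Var[X_16] = 16·σ² = 16·(1/2) = 8

8


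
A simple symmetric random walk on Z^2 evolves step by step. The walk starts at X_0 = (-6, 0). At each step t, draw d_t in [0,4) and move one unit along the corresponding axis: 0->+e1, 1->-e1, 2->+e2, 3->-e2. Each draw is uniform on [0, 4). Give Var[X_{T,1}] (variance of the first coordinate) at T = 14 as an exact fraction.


7

Outcome values over d=0..3: [1, -1, 0, 0]
Σy = 0, Σy² = 2, M = 4
μ = 0/4 = 0,  σ² = 2/4 − (0)² = 1/2
Independent increments: Var[X_14] = 14·σ² = 14·(1/2) = 7


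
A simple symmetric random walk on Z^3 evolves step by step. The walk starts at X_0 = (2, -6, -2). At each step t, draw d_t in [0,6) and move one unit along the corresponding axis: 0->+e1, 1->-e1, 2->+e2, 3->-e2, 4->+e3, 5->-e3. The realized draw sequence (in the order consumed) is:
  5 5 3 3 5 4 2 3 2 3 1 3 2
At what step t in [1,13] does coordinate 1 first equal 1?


11

t=0: X=(2, -6, -2), d=5 → -e3, X_1=(2, -6, -3)
t=1: X=(2, -6, -3), d=5 → -e3, X_2=(2, -6, -4)
t=2: X=(2, -6, -4), d=3 → -e2, X_3=(2, -7, -4)
t=3: X=(2, -7, -4), d=3 → -e2, X_4=(2, -8, -4)
t=4: X=(2, -8, -4), d=5 → -e3, X_5=(2, -8, -5)
t=5: X=(2, -8, -5), d=4 → +e3, X_6=(2, -8, -4)
t=6: X=(2, -8, -4), d=2 → +e2, X_7=(2, -7, -4)
t=7: X=(2, -7, -4), d=3 → -e2, X_8=(2, -8, -4)
t=8: X=(2, -8, -4), d=2 → +e2, X_9=(2, -7, -4)
t=9: X=(2, -7, -4), d=3 → -e2, X_10=(2, -8, -4)
t=10: X=(2, -8, -4), d=1 → -e1, X_11=(1, -8, -4)
t=11: X=(1, -8, -4), d=3 → -e2, X_12=(1, -9, -4)
t=12: X=(1, -9, -4), d=2 → +e2, X_13=(1, -8, -4)


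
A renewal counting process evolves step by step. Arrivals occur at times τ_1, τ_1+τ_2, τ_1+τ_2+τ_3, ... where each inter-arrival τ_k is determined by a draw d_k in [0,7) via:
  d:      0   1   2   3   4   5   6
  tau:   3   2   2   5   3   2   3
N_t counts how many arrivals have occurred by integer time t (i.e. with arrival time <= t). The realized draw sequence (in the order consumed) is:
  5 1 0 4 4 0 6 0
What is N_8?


3

draw d_1=5: τ_1=2, arrival time A_1=2
draw d_2=1: τ_2=2, arrival time A_2=4
draw d_3=0: τ_3=3, arrival time A_3=7
draw d_4=4: τ_4=3, arrival time A_4=10
draw d_5=4: τ_5=3, arrival time A_5=13
draw d_6=0: τ_6=3, arrival time A_6=16
draw d_7=6: τ_7=3, arrival time A_7=19
draw d_8=0: τ_8=3, arrival time A_8=22
N_t over t=0..8: 0:0 1:0 2:1 3:1 4:2 5:2 6:2 7:3 8:3


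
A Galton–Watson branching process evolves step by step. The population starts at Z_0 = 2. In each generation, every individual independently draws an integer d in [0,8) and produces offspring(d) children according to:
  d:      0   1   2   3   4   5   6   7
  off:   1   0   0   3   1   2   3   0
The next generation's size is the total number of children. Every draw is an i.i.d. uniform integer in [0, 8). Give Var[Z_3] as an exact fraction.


35075/2048

Outcome values over d=0..7: [1, 0, 0, 3, 1, 2, 3, 0]
Σy = 10, Σy² = 24, M = 8
μ = 10/8 = 5/4,  σ² = 24/8 − (5/4)² = 23/16
V_0 = 0, E_0 = 2
V_1 = 23/16·E_0 + (5/4)²·V_0 = 23/8;  E_1 = 5/2
V_2 = 23/16·E_1 + (5/4)²·V_1 = 1035/128;  E_2 = 25/8
V_3 = 23/16·E_2 + (5/4)²·V_2 = 35075/2048;  E_3 = 125/32


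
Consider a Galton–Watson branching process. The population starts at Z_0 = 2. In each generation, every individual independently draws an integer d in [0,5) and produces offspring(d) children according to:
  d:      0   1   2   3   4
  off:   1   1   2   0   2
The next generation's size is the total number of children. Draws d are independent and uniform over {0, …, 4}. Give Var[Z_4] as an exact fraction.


4058208/390625

Outcome values over d=0..4: [1, 1, 2, 0, 2]
Σy = 6, Σy² = 10, M = 5
μ = 6/5 = 6/5,  σ² = 10/5 − (6/5)² = 14/25
V_0 = 0, E_0 = 2
V_1 = 14/25·E_0 + (6/5)²·V_0 = 28/25;  E_1 = 12/5
V_2 = 14/25·E_1 + (6/5)²·V_1 = 1848/625;  E_2 = 72/25
V_3 = 14/25·E_2 + (6/5)²·V_2 = 91728/15625;  E_3 = 432/125
V_4 = 14/25·E_3 + (6/5)²·V_3 = 4058208/390625;  E_4 = 2592/625


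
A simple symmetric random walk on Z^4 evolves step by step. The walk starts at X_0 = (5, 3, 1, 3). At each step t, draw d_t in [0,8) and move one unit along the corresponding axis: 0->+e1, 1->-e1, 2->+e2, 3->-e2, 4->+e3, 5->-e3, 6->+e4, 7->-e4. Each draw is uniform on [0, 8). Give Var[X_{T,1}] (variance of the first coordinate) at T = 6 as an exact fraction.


Outcome values over d=0..7: [1, -1, 0, 0, 0, 0, 0, 0]
Σy = 0, Σy² = 2, M = 8
μ = 0/8 = 0,  σ² = 2/8 − (0)² = 1/4
Independent increments: Var[X_6] = 6·σ² = 6·(1/4) = 3/2

3/2


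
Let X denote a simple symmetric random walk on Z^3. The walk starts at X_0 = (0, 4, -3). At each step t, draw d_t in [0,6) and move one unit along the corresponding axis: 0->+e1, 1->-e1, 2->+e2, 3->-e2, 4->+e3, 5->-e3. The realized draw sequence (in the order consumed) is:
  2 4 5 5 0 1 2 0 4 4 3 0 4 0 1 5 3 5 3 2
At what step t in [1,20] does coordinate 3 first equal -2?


t=0: X=(0, 4, -3), d=2 → +e2, X_1=(0, 5, -3)
t=1: X=(0, 5, -3), d=4 → +e3, X_2=(0, 5, -2)
t=2: X=(0, 5, -2), d=5 → -e3, X_3=(0, 5, -3)
t=3: X=(0, 5, -3), d=5 → -e3, X_4=(0, 5, -4)
t=4: X=(0, 5, -4), d=0 → +e1, X_5=(1, 5, -4)
t=5: X=(1, 5, -4), d=1 → -e1, X_6=(0, 5, -4)
t=6: X=(0, 5, -4), d=2 → +e2, X_7=(0, 6, -4)
t=7: X=(0, 6, -4), d=0 → +e1, X_8=(1, 6, -4)
t=8: X=(1, 6, -4), d=4 → +e3, X_9=(1, 6, -3)
t=9: X=(1, 6, -3), d=4 → +e3, X_10=(1, 6, -2)
t=10: X=(1, 6, -2), d=3 → -e2, X_11=(1, 5, -2)
t=11: X=(1, 5, -2), d=0 → +e1, X_12=(2, 5, -2)
t=12: X=(2, 5, -2), d=4 → +e3, X_13=(2, 5, -1)
t=13: X=(2, 5, -1), d=0 → +e1, X_14=(3, 5, -1)
t=14: X=(3, 5, -1), d=1 → -e1, X_15=(2, 5, -1)
t=15: X=(2, 5, -1), d=5 → -e3, X_16=(2, 5, -2)
t=16: X=(2, 5, -2), d=3 → -e2, X_17=(2, 4, -2)
t=17: X=(2, 4, -2), d=5 → -e3, X_18=(2, 4, -3)
t=18: X=(2, 4, -3), d=3 → -e2, X_19=(2, 3, -3)
t=19: X=(2, 3, -3), d=2 → +e2, X_20=(2, 4, -3)

2


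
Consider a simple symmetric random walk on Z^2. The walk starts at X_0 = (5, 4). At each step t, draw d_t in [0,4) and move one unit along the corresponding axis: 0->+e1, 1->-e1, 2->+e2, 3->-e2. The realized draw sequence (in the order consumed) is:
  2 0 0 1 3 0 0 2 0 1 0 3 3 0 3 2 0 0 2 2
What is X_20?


(12, 5)

t=0: X=(5, 4), d=2 → +e2, X_1=(5, 5)
t=1: X=(5, 5), d=0 → +e1, X_2=(6, 5)
t=2: X=(6, 5), d=0 → +e1, X_3=(7, 5)
t=3: X=(7, 5), d=1 → -e1, X_4=(6, 5)
t=4: X=(6, 5), d=3 → -e2, X_5=(6, 4)
t=5: X=(6, 4), d=0 → +e1, X_6=(7, 4)
t=6: X=(7, 4), d=0 → +e1, X_7=(8, 4)
t=7: X=(8, 4), d=2 → +e2, X_8=(8, 5)
t=8: X=(8, 5), d=0 → +e1, X_9=(9, 5)
t=9: X=(9, 5), d=1 → -e1, X_10=(8, 5)
t=10: X=(8, 5), d=0 → +e1, X_11=(9, 5)
t=11: X=(9, 5), d=3 → -e2, X_12=(9, 4)
t=12: X=(9, 4), d=3 → -e2, X_13=(9, 3)
t=13: X=(9, 3), d=0 → +e1, X_14=(10, 3)
t=14: X=(10, 3), d=3 → -e2, X_15=(10, 2)
t=15: X=(10, 2), d=2 → +e2, X_16=(10, 3)
t=16: X=(10, 3), d=0 → +e1, X_17=(11, 3)
t=17: X=(11, 3), d=0 → +e1, X_18=(12, 3)
t=18: X=(12, 3), d=2 → +e2, X_19=(12, 4)
t=19: X=(12, 4), d=2 → +e2, X_20=(12, 5)


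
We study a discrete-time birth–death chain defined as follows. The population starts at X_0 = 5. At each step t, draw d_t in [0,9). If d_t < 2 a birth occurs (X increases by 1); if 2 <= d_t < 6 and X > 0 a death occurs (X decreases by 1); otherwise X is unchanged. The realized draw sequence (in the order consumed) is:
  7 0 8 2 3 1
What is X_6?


t=0: X=5, d=7 → hold, X_1=5
t=1: X=5, d=0 → birth, X_2=6
t=2: X=6, d=8 → hold, X_3=6
t=3: X=6, d=2 → death, X_4=5
t=4: X=5, d=3 → death, X_5=4
t=5: X=4, d=1 → birth, X_6=5

5


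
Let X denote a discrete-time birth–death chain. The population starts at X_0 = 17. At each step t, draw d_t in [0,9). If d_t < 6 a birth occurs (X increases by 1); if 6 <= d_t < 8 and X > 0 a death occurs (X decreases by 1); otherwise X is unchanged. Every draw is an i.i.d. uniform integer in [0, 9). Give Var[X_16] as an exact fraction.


896/81

X can drop by at most 1 per step and X_0 = 17 > T = 16, so X_t >= 17 − t >= 1 > 0 for every t <= 16: the floor at 0 (the 'and X > 0' condition) never binds. Hence X_16 = X_0 + Σ_{t<16} Y_t with i.i.d. increments Y_t = y(d_t) ∈ {+1, −1, 0}.
Outcome values over d=0..8: [1, 1, 1, 1, 1, 1, -1, -1, 0]
Σy = 4, Σy² = 8, M = 9
μ = 4/9 = 4/9,  σ² = 8/9 − (4/9)² = 56/81
Independent increments: Var[X_16] = 16·σ² = 16·(56/81) = 896/81


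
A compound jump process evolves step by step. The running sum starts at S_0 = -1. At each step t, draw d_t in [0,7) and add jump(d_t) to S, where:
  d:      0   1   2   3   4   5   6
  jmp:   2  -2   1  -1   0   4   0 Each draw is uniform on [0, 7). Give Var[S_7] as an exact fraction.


Outcome values over d=0..6: [2, -2, 1, -1, 0, 4, 0]
Σy = 4, Σy² = 26, M = 7
μ = 4/7 = 4/7,  σ² = 26/7 − (4/7)² = 166/49
Independent increments: Var[S_7] = 7·σ² = 7·(166/49) = 166/7

166/7


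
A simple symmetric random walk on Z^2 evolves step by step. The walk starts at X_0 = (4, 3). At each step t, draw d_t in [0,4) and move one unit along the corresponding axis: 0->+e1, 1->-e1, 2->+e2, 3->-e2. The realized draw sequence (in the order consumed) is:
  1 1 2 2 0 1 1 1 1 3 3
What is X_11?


t=0: X=(4, 3), d=1 → -e1, X_1=(3, 3)
t=1: X=(3, 3), d=1 → -e1, X_2=(2, 3)
t=2: X=(2, 3), d=2 → +e2, X_3=(2, 4)
t=3: X=(2, 4), d=2 → +e2, X_4=(2, 5)
t=4: X=(2, 5), d=0 → +e1, X_5=(3, 5)
t=5: X=(3, 5), d=1 → -e1, X_6=(2, 5)
t=6: X=(2, 5), d=1 → -e1, X_7=(1, 5)
t=7: X=(1, 5), d=1 → -e1, X_8=(0, 5)
t=8: X=(0, 5), d=1 → -e1, X_9=(-1, 5)
t=9: X=(-1, 5), d=3 → -e2, X_10=(-1, 4)
t=10: X=(-1, 4), d=3 → -e2, X_11=(-1, 3)

(-1, 3)


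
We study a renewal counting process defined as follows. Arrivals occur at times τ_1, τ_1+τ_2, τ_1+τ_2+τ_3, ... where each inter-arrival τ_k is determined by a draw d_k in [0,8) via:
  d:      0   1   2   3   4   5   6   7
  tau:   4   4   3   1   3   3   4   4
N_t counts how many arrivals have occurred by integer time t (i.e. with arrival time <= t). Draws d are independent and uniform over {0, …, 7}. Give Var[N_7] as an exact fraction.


Inter-arrival values over d=0..7: [4, 4, 3, 1, 3, 3, 4, 4]
Each d has probability 1/8, so the pmf of τ is: f(1) = 1/8, f(3) = 3/8, f(4) = 1/2
Let p_n(j) = P(N_n = j), with p_0 = [1]. Condition on τ_1: p_n(0) = P(τ > n), and for j >= 1, p_n(j) = Σ_{k<=n} f(k)·p_{n−k}(j−1)
p_1 = [7/8, 1/8]  (j = 0..1)
p_2 = [7/8, 7/64, 1/64]  (j = 0..2)
p_3 = [1/2, 31/64, 7/512, 1/512]  (j = 0..3)
p_4 = [0, 57/64, 55/512, 7/4096, 1/4096]  (j = 0..4)
p_5 = [0, 49/64, 55/256, 79/4096, 7/32768, 1/32768]  (j = 0..5)
p_6 = [0, 5/8, 85/256, 163/4096, 103/32768, 7/262144, 1/262144]  (j = 0..6)
p_7 = [0, 1/4, 335/512, 363/4096, 27/4096, 127/262144, 7/2097152, 1/2097152]  (j = 0..7)
E[N_7] = Σ j·p_7(j) = 3886601/2097152;  E[N_7²] = Σ j²·p_7(j) = 7932517/2097152
Var[N_7] = 7932517/2097152 − (3886601/2097152)² = 1530026558383/4398046511104

1530026558383/4398046511104


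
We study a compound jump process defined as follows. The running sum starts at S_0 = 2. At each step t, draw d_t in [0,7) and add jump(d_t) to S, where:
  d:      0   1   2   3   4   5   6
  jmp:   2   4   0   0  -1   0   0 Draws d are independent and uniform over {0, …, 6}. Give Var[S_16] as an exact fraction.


Outcome values over d=0..6: [2, 4, 0, 0, -1, 0, 0]
Σy = 5, Σy² = 21, M = 7
μ = 5/7 = 5/7,  σ² = 21/7 − (5/7)² = 122/49
Independent increments: Var[S_16] = 16·σ² = 16·(122/49) = 1952/49

1952/49


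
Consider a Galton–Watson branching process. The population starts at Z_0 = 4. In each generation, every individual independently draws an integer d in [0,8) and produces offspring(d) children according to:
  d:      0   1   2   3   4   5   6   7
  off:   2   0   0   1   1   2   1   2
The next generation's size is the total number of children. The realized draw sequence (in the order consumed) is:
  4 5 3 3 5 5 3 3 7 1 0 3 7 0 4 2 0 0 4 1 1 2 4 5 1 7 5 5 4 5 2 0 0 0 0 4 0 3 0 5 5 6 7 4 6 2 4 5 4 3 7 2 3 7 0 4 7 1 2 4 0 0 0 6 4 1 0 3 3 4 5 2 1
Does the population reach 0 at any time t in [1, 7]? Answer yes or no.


no

gen 0: Z_0=4, draws=[4, 5, 3, 3], offspring=[1, 2, 1, 1], Z_1=5
gen 1: Z_1=5, draws=[5, 5, 3, 3, 7], offspring=[2, 2, 1, 1, 2], Z_2=8
gen 2: Z_2=8, draws=[1, 0, 3, 7, 0, 4, 2, 0], offspring=[0, 2, 1, 2, 2, 1, 0, 2], Z_3=10
gen 3: Z_3=10, draws=[0, 4, 1, 1, 2, 4, 5, 1, 7, 5], offspring=[2, 1, 0, 0, 0, 1, 2, 0, 2, 2], Z_4=10
gen 4: Z_4=10, draws=[5, 4, 5, 2, 0, 0, 0, 0, 4, 0], offspring=[2, 1, 2, 0, 2, 2, 2, 2, 1, 2], Z_5=16
gen 5: Z_5=16, draws=[3, 0, 5, 5, 6, 7, 4, 6, 2, 4, 5, 4, 3, 7, 2, 3], offspring=[1, 2, 2, 2, 1, 2, 1, 1, 0, 1, 2, 1, 1, 2, 0, 1], Z_6=20
gen 6: Z_6=20, draws=[7, 0, 4, 7, 1, 2, 4, 0, 0, 0, 6, 4, 1, 0, 3, 3, 4, 5, 2, 1], offspring=[2, 2, 1, 2, 0, 0, 1, 2, 2, 2, 1, 1, 0, 2, 1, 1, 1, 2, 0, 0], Z_7=23


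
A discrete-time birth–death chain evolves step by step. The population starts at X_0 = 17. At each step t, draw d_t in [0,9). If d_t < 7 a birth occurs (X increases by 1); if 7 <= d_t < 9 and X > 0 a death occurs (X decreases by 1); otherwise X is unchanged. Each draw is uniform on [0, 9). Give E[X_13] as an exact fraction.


X can drop by at most 1 per step and X_0 = 17 > T = 13, so X_t >= 17 − t >= 4 > 0 for every t <= 13: the floor at 0 (the 'and X > 0' condition) never binds. Hence X_13 = X_0 + Σ_{t<13} Y_t with i.i.d. increments Y_t = y(d_t) ∈ {+1, −1, 0}.
Outcome values over d=0..8: [1, 1, 1, 1, 1, 1, 1, -1, -1]
Σy = 5, Σy² = 9, M = 9
μ = 5/9 = 5/9,  σ² = 9/9 − (5/9)² = 56/81
E[X_13] = 17 + 13·(5/9) = 218/9

218/9


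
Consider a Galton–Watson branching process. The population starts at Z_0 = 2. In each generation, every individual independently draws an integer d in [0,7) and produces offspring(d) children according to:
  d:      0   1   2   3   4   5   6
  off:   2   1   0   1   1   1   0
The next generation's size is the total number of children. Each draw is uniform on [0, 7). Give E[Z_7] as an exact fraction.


Outcome values over d=0..6: [2, 1, 0, 1, 1, 1, 0]
Σy = 6, Σy² = 8, M = 7
μ = 6/7 = 6/7,  σ² = 8/7 − (6/7)² = 20/49
E[Z_0] = 2
E[Z_1] = 6/7·E[Z_0] = 12/7
E[Z_2] = 6/7·E[Z_1] = 72/49
E[Z_3] = 6/7·E[Z_2] = 432/343
E[Z_4] = 6/7·E[Z_3] = 2592/2401
E[Z_5] = 6/7·E[Z_4] = 15552/16807
E[Z_6] = 6/7·E[Z_5] = 93312/117649
E[Z_7] = 6/7·E[Z_6] = 559872/823543

559872/823543


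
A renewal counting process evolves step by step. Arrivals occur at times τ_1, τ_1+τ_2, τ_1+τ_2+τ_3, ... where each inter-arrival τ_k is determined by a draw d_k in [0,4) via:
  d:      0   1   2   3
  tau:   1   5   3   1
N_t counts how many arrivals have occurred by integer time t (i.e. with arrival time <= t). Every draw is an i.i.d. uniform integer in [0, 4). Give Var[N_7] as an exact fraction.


25271/16384

Inter-arrival values over d=0..3: [1, 5, 3, 1]
Each d has probability 1/4, so the pmf of τ is: f(1) = 1/2, f(3) = 1/4, f(5) = 1/4
Let p_n(j) = P(N_n = j), with p_0 = [1]. Condition on τ_1: p_n(0) = P(τ > n), and for j >= 1, p_n(j) = Σ_{k<=n} f(k)·p_{n−k}(j−1)
p_1 = [1/2, 1/2]  (j = 0..1)
p_2 = [1/2, 1/4, 1/4]  (j = 0..2)
p_3 = [1/4, 1/2, 1/8, 1/8]  (j = 0..3)
p_4 = [1/4, 1/4, 3/8, 1/16, 1/16]  (j = 0..4)
p_5 = [0, 1/2, 3/16, 1/4, 1/32, 1/32]  (j = 0..5)
p_6 = [0, 3/16, 1/2, 1/8, 5/32, 1/64, 1/64]  (j = 0..6)
p_7 = [0, 3/16, 7/32, 13/32, 5/64, 3/32, 1/128, 1/128]  (j = 0..7)
E[N_7] = Σ j·p_7(j) = 349/128;  E[N_7²] = Σ j²·p_7(j) = 1149/128
Var[N_7] = 1149/128 − (349/128)² = 25271/16384


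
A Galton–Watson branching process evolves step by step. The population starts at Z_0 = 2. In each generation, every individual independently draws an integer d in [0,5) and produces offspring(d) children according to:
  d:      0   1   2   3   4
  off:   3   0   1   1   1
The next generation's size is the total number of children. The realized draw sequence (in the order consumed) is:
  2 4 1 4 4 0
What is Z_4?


3

gen 0: Z_0=2, draws=[2, 4], offspring=[1, 1], Z_1=2
gen 1: Z_1=2, draws=[1, 4], offspring=[0, 1], Z_2=1
gen 2: Z_2=1, draws=[4], offspring=[1], Z_3=1
gen 3: Z_3=1, draws=[0], offspring=[3], Z_4=3
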